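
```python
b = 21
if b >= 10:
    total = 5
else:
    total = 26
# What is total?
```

Answer: 5

Derivation:
Trace (tracking total):
b = 21  # -> b = 21
if b >= 10:  # condition is True
    total = 5  # -> total = 5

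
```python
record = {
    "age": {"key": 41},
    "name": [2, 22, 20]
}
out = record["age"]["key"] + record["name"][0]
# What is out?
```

Trace (tracking out):
record = {'age': {'key': 41}, 'name': [2, 22, 20]}  # -> record = {'age': {'key': 41}, 'name': [2, 22, 20]}
out = record['age']['key'] + record['name'][0]  # -> out = 43

Answer: 43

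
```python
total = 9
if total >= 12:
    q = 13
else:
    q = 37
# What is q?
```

Answer: 37

Derivation:
Trace (tracking q):
total = 9  # -> total = 9
if total >= 12:  # condition is False
else:
    q = 37  # -> q = 37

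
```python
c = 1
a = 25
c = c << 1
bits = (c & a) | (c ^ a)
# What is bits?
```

Answer: 27

Derivation:
Trace (tracking bits):
c = 1  # -> c = 1
a = 25  # -> a = 25
c = c << 1  # -> c = 2
bits = c & a | c ^ a  # -> bits = 27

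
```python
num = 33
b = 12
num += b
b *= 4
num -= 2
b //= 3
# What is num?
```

Answer: 43

Derivation:
Trace (tracking num):
num = 33  # -> num = 33
b = 12  # -> b = 12
num += b  # -> num = 45
b *= 4  # -> b = 48
num -= 2  # -> num = 43
b //= 3  # -> b = 16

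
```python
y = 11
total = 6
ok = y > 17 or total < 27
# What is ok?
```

Trace (tracking ok):
y = 11  # -> y = 11
total = 6  # -> total = 6
ok = y > 17 or total < 27  # -> ok = True

Answer: True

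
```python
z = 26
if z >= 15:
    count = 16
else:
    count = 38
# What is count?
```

Answer: 16

Derivation:
Trace (tracking count):
z = 26  # -> z = 26
if z >= 15:  # condition is True
    count = 16  # -> count = 16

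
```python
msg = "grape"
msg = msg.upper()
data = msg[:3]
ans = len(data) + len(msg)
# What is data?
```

Trace (tracking data):
msg = 'grape'  # -> msg = 'grape'
msg = msg.upper()  # -> msg = 'GRAPE'
data = msg[:3]  # -> data = 'GRA'
ans = len(data) + len(msg)  # -> ans = 8

Answer: 'GRA'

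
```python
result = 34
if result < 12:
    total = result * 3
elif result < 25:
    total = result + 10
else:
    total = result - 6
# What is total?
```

Trace (tracking total):
result = 34  # -> result = 34
if result < 12:  # condition is False
elif result < 25:  # condition is False
else:
    total = result - 6  # -> total = 28

Answer: 28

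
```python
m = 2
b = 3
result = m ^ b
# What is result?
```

Answer: 1

Derivation:
Trace (tracking result):
m = 2  # -> m = 2
b = 3  # -> b = 3
result = m ^ b  # -> result = 1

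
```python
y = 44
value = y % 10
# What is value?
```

Answer: 4

Derivation:
Trace (tracking value):
y = 44  # -> y = 44
value = y % 10  # -> value = 4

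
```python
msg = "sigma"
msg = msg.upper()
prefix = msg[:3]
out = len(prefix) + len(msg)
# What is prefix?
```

Trace (tracking prefix):
msg = 'sigma'  # -> msg = 'sigma'
msg = msg.upper()  # -> msg = 'SIGMA'
prefix = msg[:3]  # -> prefix = 'SIG'
out = len(prefix) + len(msg)  # -> out = 8

Answer: 'SIG'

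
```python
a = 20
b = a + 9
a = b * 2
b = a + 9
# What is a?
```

Answer: 58

Derivation:
Trace (tracking a):
a = 20  # -> a = 20
b = a + 9  # -> b = 29
a = b * 2  # -> a = 58
b = a + 9  # -> b = 67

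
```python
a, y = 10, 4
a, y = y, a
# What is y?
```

Trace (tracking y):
a, y = (10, 4)  # -> a = 10, y = 4
a, y = (y, a)  # -> a = 4, y = 10

Answer: 10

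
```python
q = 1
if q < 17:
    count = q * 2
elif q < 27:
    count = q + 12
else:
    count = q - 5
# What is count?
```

Trace (tracking count):
q = 1  # -> q = 1
if q < 17:  # condition is True
    count = q * 2  # -> count = 2

Answer: 2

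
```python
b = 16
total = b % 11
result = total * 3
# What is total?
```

Trace (tracking total):
b = 16  # -> b = 16
total = b % 11  # -> total = 5
result = total * 3  # -> result = 15

Answer: 5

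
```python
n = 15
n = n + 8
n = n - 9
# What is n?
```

Trace (tracking n):
n = 15  # -> n = 15
n = n + 8  # -> n = 23
n = n - 9  # -> n = 14

Answer: 14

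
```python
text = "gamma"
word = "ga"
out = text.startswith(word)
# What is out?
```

Trace (tracking out):
text = 'gamma'  # -> text = 'gamma'
word = 'ga'  # -> word = 'ga'
out = text.startswith(word)  # -> out = True

Answer: True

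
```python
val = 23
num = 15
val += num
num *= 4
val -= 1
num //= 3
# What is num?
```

Answer: 20

Derivation:
Trace (tracking num):
val = 23  # -> val = 23
num = 15  # -> num = 15
val += num  # -> val = 38
num *= 4  # -> num = 60
val -= 1  # -> val = 37
num //= 3  # -> num = 20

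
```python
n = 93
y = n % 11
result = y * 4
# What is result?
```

Answer: 20

Derivation:
Trace (tracking result):
n = 93  # -> n = 93
y = n % 11  # -> y = 5
result = y * 4  # -> result = 20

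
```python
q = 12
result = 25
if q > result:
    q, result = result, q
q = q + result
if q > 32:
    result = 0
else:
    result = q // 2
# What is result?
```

Trace (tracking result):
q = 12  # -> q = 12
result = 25  # -> result = 25
if q > result:  # condition is False
q = q + result  # -> q = 37
if q > 32:  # condition is True
    result = 0  # -> result = 0

Answer: 0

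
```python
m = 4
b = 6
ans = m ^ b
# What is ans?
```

Trace (tracking ans):
m = 4  # -> m = 4
b = 6  # -> b = 6
ans = m ^ b  # -> ans = 2

Answer: 2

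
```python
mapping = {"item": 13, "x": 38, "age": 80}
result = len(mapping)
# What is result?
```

Trace (tracking result):
mapping = {'item': 13, 'x': 38, 'age': 80}  # -> mapping = {'item': 13, 'x': 38, 'age': 80}
result = len(mapping)  # -> result = 3

Answer: 3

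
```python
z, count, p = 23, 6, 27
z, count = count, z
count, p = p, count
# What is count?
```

Answer: 27

Derivation:
Trace (tracking count):
z, count, p = (23, 6, 27)  # -> z = 23, count = 6, p = 27
z, count = (count, z)  # -> z = 6, count = 23
count, p = (p, count)  # -> count = 27, p = 23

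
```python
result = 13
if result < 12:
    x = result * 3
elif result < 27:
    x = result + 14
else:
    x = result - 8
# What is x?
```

Trace (tracking x):
result = 13  # -> result = 13
if result < 12:  # condition is False
elif result < 27:  # condition is True
    x = result + 14  # -> x = 27

Answer: 27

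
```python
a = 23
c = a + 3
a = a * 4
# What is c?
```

Trace (tracking c):
a = 23  # -> a = 23
c = a + 3  # -> c = 26
a = a * 4  # -> a = 92

Answer: 26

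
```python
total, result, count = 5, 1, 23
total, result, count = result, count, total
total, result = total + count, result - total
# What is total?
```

Answer: 6

Derivation:
Trace (tracking total):
total, result, count = (5, 1, 23)  # -> total = 5, result = 1, count = 23
total, result, count = (result, count, total)  # -> total = 1, result = 23, count = 5
total, result = (total + count, result - total)  # -> total = 6, result = 22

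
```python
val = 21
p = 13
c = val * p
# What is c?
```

Trace (tracking c):
val = 21  # -> val = 21
p = 13  # -> p = 13
c = val * p  # -> c = 273

Answer: 273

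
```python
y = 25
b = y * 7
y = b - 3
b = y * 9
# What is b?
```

Answer: 1548

Derivation:
Trace (tracking b):
y = 25  # -> y = 25
b = y * 7  # -> b = 175
y = b - 3  # -> y = 172
b = y * 9  # -> b = 1548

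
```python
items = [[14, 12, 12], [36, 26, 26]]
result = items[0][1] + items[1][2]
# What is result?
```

Trace (tracking result):
items = [[14, 12, 12], [36, 26, 26]]  # -> items = [[14, 12, 12], [36, 26, 26]]
result = items[0][1] + items[1][2]  # -> result = 38

Answer: 38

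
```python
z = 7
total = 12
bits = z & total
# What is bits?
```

Trace (tracking bits):
z = 7  # -> z = 7
total = 12  # -> total = 12
bits = z & total  # -> bits = 4

Answer: 4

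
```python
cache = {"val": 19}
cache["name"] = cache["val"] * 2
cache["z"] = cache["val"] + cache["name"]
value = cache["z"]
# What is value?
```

Trace (tracking value):
cache = {'val': 19}  # -> cache = {'val': 19}
cache['name'] = cache['val'] * 2  # -> cache = {'val': 19, 'name': 38}
cache['z'] = cache['val'] + cache['name']  # -> cache = {'val': 19, 'name': 38, 'z': 57}
value = cache['z']  # -> value = 57

Answer: 57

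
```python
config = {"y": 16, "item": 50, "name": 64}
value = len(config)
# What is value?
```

Trace (tracking value):
config = {'y': 16, 'item': 50, 'name': 64}  # -> config = {'y': 16, 'item': 50, 'name': 64}
value = len(config)  # -> value = 3

Answer: 3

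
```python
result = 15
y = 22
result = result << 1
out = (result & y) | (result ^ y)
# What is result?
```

Trace (tracking result):
result = 15  # -> result = 15
y = 22  # -> y = 22
result = result << 1  # -> result = 30
out = result & y | result ^ y  # -> out = 30

Answer: 30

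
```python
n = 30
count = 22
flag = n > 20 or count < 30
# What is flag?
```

Trace (tracking flag):
n = 30  # -> n = 30
count = 22  # -> count = 22
flag = n > 20 or count < 30  # -> flag = True

Answer: True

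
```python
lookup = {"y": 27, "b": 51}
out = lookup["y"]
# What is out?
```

Answer: 27

Derivation:
Trace (tracking out):
lookup = {'y': 27, 'b': 51}  # -> lookup = {'y': 27, 'b': 51}
out = lookup['y']  # -> out = 27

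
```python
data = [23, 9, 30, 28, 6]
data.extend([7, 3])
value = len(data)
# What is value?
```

Answer: 7

Derivation:
Trace (tracking value):
data = [23, 9, 30, 28, 6]  # -> data = [23, 9, 30, 28, 6]
data.extend([7, 3])  # -> data = [23, 9, 30, 28, 6, 7, 3]
value = len(data)  # -> value = 7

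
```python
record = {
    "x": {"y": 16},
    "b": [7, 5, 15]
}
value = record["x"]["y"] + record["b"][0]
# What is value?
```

Trace (tracking value):
record = {'x': {'y': 16}, 'b': [7, 5, 15]}  # -> record = {'x': {'y': 16}, 'b': [7, 5, 15]}
value = record['x']['y'] + record['b'][0]  # -> value = 23

Answer: 23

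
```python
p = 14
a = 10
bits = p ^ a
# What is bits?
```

Answer: 4

Derivation:
Trace (tracking bits):
p = 14  # -> p = 14
a = 10  # -> a = 10
bits = p ^ a  # -> bits = 4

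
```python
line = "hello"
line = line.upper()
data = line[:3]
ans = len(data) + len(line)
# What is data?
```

Answer: 'HEL'

Derivation:
Trace (tracking data):
line = 'hello'  # -> line = 'hello'
line = line.upper()  # -> line = 'HELLO'
data = line[:3]  # -> data = 'HEL'
ans = len(data) + len(line)  # -> ans = 8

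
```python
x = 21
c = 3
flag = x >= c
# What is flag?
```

Answer: True

Derivation:
Trace (tracking flag):
x = 21  # -> x = 21
c = 3  # -> c = 3
flag = x >= c  # -> flag = True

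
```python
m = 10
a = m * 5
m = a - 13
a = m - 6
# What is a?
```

Answer: 31

Derivation:
Trace (tracking a):
m = 10  # -> m = 10
a = m * 5  # -> a = 50
m = a - 13  # -> m = 37
a = m - 6  # -> a = 31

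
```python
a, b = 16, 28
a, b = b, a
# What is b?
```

Answer: 16

Derivation:
Trace (tracking b):
a, b = (16, 28)  # -> a = 16, b = 28
a, b = (b, a)  # -> a = 28, b = 16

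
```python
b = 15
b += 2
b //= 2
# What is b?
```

Answer: 8

Derivation:
Trace (tracking b):
b = 15  # -> b = 15
b += 2  # -> b = 17
b //= 2  # -> b = 8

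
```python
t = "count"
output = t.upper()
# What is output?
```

Answer: 'COUNT'

Derivation:
Trace (tracking output):
t = 'count'  # -> t = 'count'
output = t.upper()  # -> output = 'COUNT'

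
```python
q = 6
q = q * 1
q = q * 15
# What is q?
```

Answer: 90

Derivation:
Trace (tracking q):
q = 6  # -> q = 6
q = q * 1  # -> q = 6
q = q * 15  # -> q = 90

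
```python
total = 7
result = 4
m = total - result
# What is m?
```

Trace (tracking m):
total = 7  # -> total = 7
result = 4  # -> result = 4
m = total - result  # -> m = 3

Answer: 3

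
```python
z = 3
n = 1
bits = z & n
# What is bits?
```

Trace (tracking bits):
z = 3  # -> z = 3
n = 1  # -> n = 1
bits = z & n  # -> bits = 1

Answer: 1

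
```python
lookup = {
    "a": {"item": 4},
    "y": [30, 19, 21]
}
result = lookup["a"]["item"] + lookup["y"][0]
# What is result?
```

Trace (tracking result):
lookup = {'a': {'item': 4}, 'y': [30, 19, 21]}  # -> lookup = {'a': {'item': 4}, 'y': [30, 19, 21]}
result = lookup['a']['item'] + lookup['y'][0]  # -> result = 34

Answer: 34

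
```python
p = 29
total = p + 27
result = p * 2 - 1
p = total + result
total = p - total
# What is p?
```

Trace (tracking p):
p = 29  # -> p = 29
total = p + 27  # -> total = 56
result = p * 2 - 1  # -> result = 57
p = total + result  # -> p = 113
total = p - total  # -> total = 57

Answer: 113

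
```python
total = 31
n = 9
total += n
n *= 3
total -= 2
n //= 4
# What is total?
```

Trace (tracking total):
total = 31  # -> total = 31
n = 9  # -> n = 9
total += n  # -> total = 40
n *= 3  # -> n = 27
total -= 2  # -> total = 38
n //= 4  # -> n = 6

Answer: 38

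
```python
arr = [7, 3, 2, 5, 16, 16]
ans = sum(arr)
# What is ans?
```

Answer: 49

Derivation:
Trace (tracking ans):
arr = [7, 3, 2, 5, 16, 16]  # -> arr = [7, 3, 2, 5, 16, 16]
ans = sum(arr)  # -> ans = 49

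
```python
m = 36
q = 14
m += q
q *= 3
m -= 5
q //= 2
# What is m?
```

Answer: 45

Derivation:
Trace (tracking m):
m = 36  # -> m = 36
q = 14  # -> q = 14
m += q  # -> m = 50
q *= 3  # -> q = 42
m -= 5  # -> m = 45
q //= 2  # -> q = 21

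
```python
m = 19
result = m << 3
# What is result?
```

Trace (tracking result):
m = 19  # -> m = 19
result = m << 3  # -> result = 152

Answer: 152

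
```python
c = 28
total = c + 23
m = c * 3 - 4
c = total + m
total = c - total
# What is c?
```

Trace (tracking c):
c = 28  # -> c = 28
total = c + 23  # -> total = 51
m = c * 3 - 4  # -> m = 80
c = total + m  # -> c = 131
total = c - total  # -> total = 80

Answer: 131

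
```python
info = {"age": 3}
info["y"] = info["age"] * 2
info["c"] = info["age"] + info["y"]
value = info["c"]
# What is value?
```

Trace (tracking value):
info = {'age': 3}  # -> info = {'age': 3}
info['y'] = info['age'] * 2  # -> info = {'age': 3, 'y': 6}
info['c'] = info['age'] + info['y']  # -> info = {'age': 3, 'y': 6, 'c': 9}
value = info['c']  # -> value = 9

Answer: 9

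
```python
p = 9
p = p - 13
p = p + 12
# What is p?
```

Trace (tracking p):
p = 9  # -> p = 9
p = p - 13  # -> p = -4
p = p + 12  # -> p = 8

Answer: 8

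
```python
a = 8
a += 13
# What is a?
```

Trace (tracking a):
a = 8  # -> a = 8
a += 13  # -> a = 21

Answer: 21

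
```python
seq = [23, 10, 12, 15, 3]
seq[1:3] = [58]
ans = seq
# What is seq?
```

Answer: [23, 58, 15, 3]

Derivation:
Trace (tracking seq):
seq = [23, 10, 12, 15, 3]  # -> seq = [23, 10, 12, 15, 3]
seq[1:3] = [58]  # -> seq = [23, 58, 15, 3]
ans = seq  # -> ans = [23, 58, 15, 3]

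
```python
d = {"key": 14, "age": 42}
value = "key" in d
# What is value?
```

Trace (tracking value):
d = {'key': 14, 'age': 42}  # -> d = {'key': 14, 'age': 42}
value = 'key' in d  # -> value = True

Answer: True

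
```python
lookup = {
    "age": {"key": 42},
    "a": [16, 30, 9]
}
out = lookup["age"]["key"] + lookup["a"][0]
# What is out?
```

Answer: 58

Derivation:
Trace (tracking out):
lookup = {'age': {'key': 42}, 'a': [16, 30, 9]}  # -> lookup = {'age': {'key': 42}, 'a': [16, 30, 9]}
out = lookup['age']['key'] + lookup['a'][0]  # -> out = 58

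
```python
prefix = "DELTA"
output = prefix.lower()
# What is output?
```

Answer: 'delta'

Derivation:
Trace (tracking output):
prefix = 'DELTA'  # -> prefix = 'DELTA'
output = prefix.lower()  # -> output = 'delta'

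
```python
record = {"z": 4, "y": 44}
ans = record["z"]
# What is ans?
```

Answer: 4

Derivation:
Trace (tracking ans):
record = {'z': 4, 'y': 44}  # -> record = {'z': 4, 'y': 44}
ans = record['z']  # -> ans = 4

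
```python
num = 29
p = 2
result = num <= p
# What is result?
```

Trace (tracking result):
num = 29  # -> num = 29
p = 2  # -> p = 2
result = num <= p  # -> result = False

Answer: False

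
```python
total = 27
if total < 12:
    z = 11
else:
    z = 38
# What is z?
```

Answer: 38

Derivation:
Trace (tracking z):
total = 27  # -> total = 27
if total < 12:  # condition is False
else:
    z = 38  # -> z = 38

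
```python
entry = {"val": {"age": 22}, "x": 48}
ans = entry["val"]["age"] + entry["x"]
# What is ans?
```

Answer: 70

Derivation:
Trace (tracking ans):
entry = {'val': {'age': 22}, 'x': 48}  # -> entry = {'val': {'age': 22}, 'x': 48}
ans = entry['val']['age'] + entry['x']  # -> ans = 70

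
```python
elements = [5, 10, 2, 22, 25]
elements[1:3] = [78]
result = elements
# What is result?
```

Answer: [5, 78, 22, 25]

Derivation:
Trace (tracking result):
elements = [5, 10, 2, 22, 25]  # -> elements = [5, 10, 2, 22, 25]
elements[1:3] = [78]  # -> elements = [5, 78, 22, 25]
result = elements  # -> result = [5, 78, 22, 25]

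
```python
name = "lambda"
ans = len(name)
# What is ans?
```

Answer: 6

Derivation:
Trace (tracking ans):
name = 'lambda'  # -> name = 'lambda'
ans = len(name)  # -> ans = 6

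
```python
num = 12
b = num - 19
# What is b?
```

Answer: -7

Derivation:
Trace (tracking b):
num = 12  # -> num = 12
b = num - 19  # -> b = -7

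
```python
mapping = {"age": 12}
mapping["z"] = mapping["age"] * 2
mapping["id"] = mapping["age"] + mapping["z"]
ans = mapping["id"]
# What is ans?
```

Answer: 36

Derivation:
Trace (tracking ans):
mapping = {'age': 12}  # -> mapping = {'age': 12}
mapping['z'] = mapping['age'] * 2  # -> mapping = {'age': 12, 'z': 24}
mapping['id'] = mapping['age'] + mapping['z']  # -> mapping = {'age': 12, 'z': 24, 'id': 36}
ans = mapping['id']  # -> ans = 36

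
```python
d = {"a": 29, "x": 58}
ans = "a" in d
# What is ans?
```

Trace (tracking ans):
d = {'a': 29, 'x': 58}  # -> d = {'a': 29, 'x': 58}
ans = 'a' in d  # -> ans = True

Answer: True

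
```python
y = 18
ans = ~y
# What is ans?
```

Answer: -19

Derivation:
Trace (tracking ans):
y = 18  # -> y = 18
ans = ~y  # -> ans = -19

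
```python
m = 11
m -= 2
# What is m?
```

Answer: 9

Derivation:
Trace (tracking m):
m = 11  # -> m = 11
m -= 2  # -> m = 9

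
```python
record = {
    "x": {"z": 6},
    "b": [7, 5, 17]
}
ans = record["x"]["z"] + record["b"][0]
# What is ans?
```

Answer: 13

Derivation:
Trace (tracking ans):
record = {'x': {'z': 6}, 'b': [7, 5, 17]}  # -> record = {'x': {'z': 6}, 'b': [7, 5, 17]}
ans = record['x']['z'] + record['b'][0]  # -> ans = 13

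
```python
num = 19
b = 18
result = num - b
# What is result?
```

Answer: 1

Derivation:
Trace (tracking result):
num = 19  # -> num = 19
b = 18  # -> b = 18
result = num - b  # -> result = 1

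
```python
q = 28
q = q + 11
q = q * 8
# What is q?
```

Trace (tracking q):
q = 28  # -> q = 28
q = q + 11  # -> q = 39
q = q * 8  # -> q = 312

Answer: 312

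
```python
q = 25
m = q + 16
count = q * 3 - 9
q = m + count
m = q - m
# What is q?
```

Answer: 107

Derivation:
Trace (tracking q):
q = 25  # -> q = 25
m = q + 16  # -> m = 41
count = q * 3 - 9  # -> count = 66
q = m + count  # -> q = 107
m = q - m  # -> m = 66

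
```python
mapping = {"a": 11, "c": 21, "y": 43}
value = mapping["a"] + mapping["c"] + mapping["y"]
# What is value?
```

Trace (tracking value):
mapping = {'a': 11, 'c': 21, 'y': 43}  # -> mapping = {'a': 11, 'c': 21, 'y': 43}
value = mapping['a'] + mapping['c'] + mapping['y']  # -> value = 75

Answer: 75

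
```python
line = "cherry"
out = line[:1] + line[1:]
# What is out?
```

Answer: 'cherry'

Derivation:
Trace (tracking out):
line = 'cherry'  # -> line = 'cherry'
out = line[:1] + line[1:]  # -> out = 'cherry'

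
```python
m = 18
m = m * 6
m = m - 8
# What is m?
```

Answer: 100

Derivation:
Trace (tracking m):
m = 18  # -> m = 18
m = m * 6  # -> m = 108
m = m - 8  # -> m = 100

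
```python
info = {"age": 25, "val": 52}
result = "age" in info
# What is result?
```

Trace (tracking result):
info = {'age': 25, 'val': 52}  # -> info = {'age': 25, 'val': 52}
result = 'age' in info  # -> result = True

Answer: True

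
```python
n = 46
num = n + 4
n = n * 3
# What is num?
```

Trace (tracking num):
n = 46  # -> n = 46
num = n + 4  # -> num = 50
n = n * 3  # -> n = 138

Answer: 50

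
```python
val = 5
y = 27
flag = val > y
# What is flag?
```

Trace (tracking flag):
val = 5  # -> val = 5
y = 27  # -> y = 27
flag = val > y  # -> flag = False

Answer: False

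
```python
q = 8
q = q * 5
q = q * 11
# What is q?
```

Trace (tracking q):
q = 8  # -> q = 8
q = q * 5  # -> q = 40
q = q * 11  # -> q = 440

Answer: 440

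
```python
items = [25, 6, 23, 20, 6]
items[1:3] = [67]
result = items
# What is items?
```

Answer: [25, 67, 20, 6]

Derivation:
Trace (tracking items):
items = [25, 6, 23, 20, 6]  # -> items = [25, 6, 23, 20, 6]
items[1:3] = [67]  # -> items = [25, 67, 20, 6]
result = items  # -> result = [25, 67, 20, 6]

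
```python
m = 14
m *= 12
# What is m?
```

Answer: 168

Derivation:
Trace (tracking m):
m = 14  # -> m = 14
m *= 12  # -> m = 168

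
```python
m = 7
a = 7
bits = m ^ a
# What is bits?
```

Answer: 0

Derivation:
Trace (tracking bits):
m = 7  # -> m = 7
a = 7  # -> a = 7
bits = m ^ a  # -> bits = 0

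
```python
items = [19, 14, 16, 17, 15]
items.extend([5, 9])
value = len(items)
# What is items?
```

Answer: [19, 14, 16, 17, 15, 5, 9]

Derivation:
Trace (tracking items):
items = [19, 14, 16, 17, 15]  # -> items = [19, 14, 16, 17, 15]
items.extend([5, 9])  # -> items = [19, 14, 16, 17, 15, 5, 9]
value = len(items)  # -> value = 7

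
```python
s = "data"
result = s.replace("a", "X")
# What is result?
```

Answer: 'dXtX'

Derivation:
Trace (tracking result):
s = 'data'  # -> s = 'data'
result = s.replace('a', 'X')  # -> result = 'dXtX'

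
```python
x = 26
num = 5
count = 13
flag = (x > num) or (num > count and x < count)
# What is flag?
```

Answer: True

Derivation:
Trace (tracking flag):
x = 26  # -> x = 26
num = 5  # -> num = 5
count = 13  # -> count = 13
flag = x > num or (num > count and x < count)  # -> flag = True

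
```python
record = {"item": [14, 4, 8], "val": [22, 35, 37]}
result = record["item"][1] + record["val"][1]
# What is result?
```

Trace (tracking result):
record = {'item': [14, 4, 8], 'val': [22, 35, 37]}  # -> record = {'item': [14, 4, 8], 'val': [22, 35, 37]}
result = record['item'][1] + record['val'][1]  # -> result = 39

Answer: 39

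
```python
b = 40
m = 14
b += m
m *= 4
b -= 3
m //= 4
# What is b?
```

Answer: 51

Derivation:
Trace (tracking b):
b = 40  # -> b = 40
m = 14  # -> m = 14
b += m  # -> b = 54
m *= 4  # -> m = 56
b -= 3  # -> b = 51
m //= 4  # -> m = 14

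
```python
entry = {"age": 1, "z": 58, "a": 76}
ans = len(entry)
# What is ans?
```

Trace (tracking ans):
entry = {'age': 1, 'z': 58, 'a': 76}  # -> entry = {'age': 1, 'z': 58, 'a': 76}
ans = len(entry)  # -> ans = 3

Answer: 3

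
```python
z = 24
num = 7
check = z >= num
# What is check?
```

Answer: True

Derivation:
Trace (tracking check):
z = 24  # -> z = 24
num = 7  # -> num = 7
check = z >= num  # -> check = True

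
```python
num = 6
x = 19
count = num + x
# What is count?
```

Answer: 25

Derivation:
Trace (tracking count):
num = 6  # -> num = 6
x = 19  # -> x = 19
count = num + x  # -> count = 25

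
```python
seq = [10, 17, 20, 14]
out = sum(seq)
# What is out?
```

Answer: 61

Derivation:
Trace (tracking out):
seq = [10, 17, 20, 14]  # -> seq = [10, 17, 20, 14]
out = sum(seq)  # -> out = 61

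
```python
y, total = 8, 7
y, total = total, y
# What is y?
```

Answer: 7

Derivation:
Trace (tracking y):
y, total = (8, 7)  # -> y = 8, total = 7
y, total = (total, y)  # -> y = 7, total = 8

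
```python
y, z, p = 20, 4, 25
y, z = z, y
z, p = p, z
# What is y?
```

Answer: 4

Derivation:
Trace (tracking y):
y, z, p = (20, 4, 25)  # -> y = 20, z = 4, p = 25
y, z = (z, y)  # -> y = 4, z = 20
z, p = (p, z)  # -> z = 25, p = 20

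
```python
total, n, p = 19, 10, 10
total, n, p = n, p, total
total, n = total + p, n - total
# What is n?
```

Trace (tracking n):
total, n, p = (19, 10, 10)  # -> total = 19, n = 10, p = 10
total, n, p = (n, p, total)  # -> total = 10, n = 10, p = 19
total, n = (total + p, n - total)  # -> total = 29, n = 0

Answer: 0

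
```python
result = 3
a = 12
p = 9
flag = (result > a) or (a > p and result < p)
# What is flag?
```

Answer: True

Derivation:
Trace (tracking flag):
result = 3  # -> result = 3
a = 12  # -> a = 12
p = 9  # -> p = 9
flag = result > a or (a > p and result < p)  # -> flag = True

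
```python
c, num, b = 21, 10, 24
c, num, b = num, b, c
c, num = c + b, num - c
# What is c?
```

Trace (tracking c):
c, num, b = (21, 10, 24)  # -> c = 21, num = 10, b = 24
c, num, b = (num, b, c)  # -> c = 10, num = 24, b = 21
c, num = (c + b, num - c)  # -> c = 31, num = 14

Answer: 31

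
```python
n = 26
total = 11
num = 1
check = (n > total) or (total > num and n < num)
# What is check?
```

Trace (tracking check):
n = 26  # -> n = 26
total = 11  # -> total = 11
num = 1  # -> num = 1
check = n > total or (total > num and n < num)  # -> check = True

Answer: True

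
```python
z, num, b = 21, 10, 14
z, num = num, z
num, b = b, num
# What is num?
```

Trace (tracking num):
z, num, b = (21, 10, 14)  # -> z = 21, num = 10, b = 14
z, num = (num, z)  # -> z = 10, num = 21
num, b = (b, num)  # -> num = 14, b = 21

Answer: 14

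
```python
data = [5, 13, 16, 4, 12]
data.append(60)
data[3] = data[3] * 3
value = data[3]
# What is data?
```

Trace (tracking data):
data = [5, 13, 16, 4, 12]  # -> data = [5, 13, 16, 4, 12]
data.append(60)  # -> data = [5, 13, 16, 4, 12, 60]
data[3] = data[3] * 3  # -> data = [5, 13, 16, 12, 12, 60]
value = data[3]  # -> value = 12

Answer: [5, 13, 16, 12, 12, 60]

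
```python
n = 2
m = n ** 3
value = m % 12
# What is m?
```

Trace (tracking m):
n = 2  # -> n = 2
m = n ** 3  # -> m = 8
value = m % 12  # -> value = 8

Answer: 8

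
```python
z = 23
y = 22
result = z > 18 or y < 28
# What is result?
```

Answer: True

Derivation:
Trace (tracking result):
z = 23  # -> z = 23
y = 22  # -> y = 22
result = z > 18 or y < 28  # -> result = True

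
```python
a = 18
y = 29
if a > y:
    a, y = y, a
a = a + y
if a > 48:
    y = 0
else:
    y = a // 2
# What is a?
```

Answer: 47

Derivation:
Trace (tracking a):
a = 18  # -> a = 18
y = 29  # -> y = 29
if a > y:  # condition is False
a = a + y  # -> a = 47
if a > 48:  # condition is False
else:
    y = a // 2  # -> y = 23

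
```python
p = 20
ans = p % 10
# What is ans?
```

Trace (tracking ans):
p = 20  # -> p = 20
ans = p % 10  # -> ans = 0

Answer: 0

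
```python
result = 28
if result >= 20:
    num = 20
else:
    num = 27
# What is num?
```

Trace (tracking num):
result = 28  # -> result = 28
if result >= 20:  # condition is True
    num = 20  # -> num = 20

Answer: 20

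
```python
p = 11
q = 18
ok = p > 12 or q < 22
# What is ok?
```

Trace (tracking ok):
p = 11  # -> p = 11
q = 18  # -> q = 18
ok = p > 12 or q < 22  # -> ok = True

Answer: True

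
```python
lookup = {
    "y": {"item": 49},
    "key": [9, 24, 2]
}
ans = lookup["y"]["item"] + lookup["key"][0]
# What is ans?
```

Answer: 58

Derivation:
Trace (tracking ans):
lookup = {'y': {'item': 49}, 'key': [9, 24, 2]}  # -> lookup = {'y': {'item': 49}, 'key': [9, 24, 2]}
ans = lookup['y']['item'] + lookup['key'][0]  # -> ans = 58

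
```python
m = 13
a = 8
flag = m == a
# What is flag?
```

Trace (tracking flag):
m = 13  # -> m = 13
a = 8  # -> a = 8
flag = m == a  # -> flag = False

Answer: False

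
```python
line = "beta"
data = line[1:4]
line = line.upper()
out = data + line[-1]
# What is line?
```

Answer: 'BETA'

Derivation:
Trace (tracking line):
line = 'beta'  # -> line = 'beta'
data = line[1:4]  # -> data = 'eta'
line = line.upper()  # -> line = 'BETA'
out = data + line[-1]  # -> out = 'etaA'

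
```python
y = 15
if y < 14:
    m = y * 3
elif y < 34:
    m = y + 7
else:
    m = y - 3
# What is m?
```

Answer: 22

Derivation:
Trace (tracking m):
y = 15  # -> y = 15
if y < 14:  # condition is False
elif y < 34:  # condition is True
    m = y + 7  # -> m = 22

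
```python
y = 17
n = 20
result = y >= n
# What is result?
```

Trace (tracking result):
y = 17  # -> y = 17
n = 20  # -> n = 20
result = y >= n  # -> result = False

Answer: False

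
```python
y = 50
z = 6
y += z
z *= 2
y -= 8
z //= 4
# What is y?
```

Answer: 48

Derivation:
Trace (tracking y):
y = 50  # -> y = 50
z = 6  # -> z = 6
y += z  # -> y = 56
z *= 2  # -> z = 12
y -= 8  # -> y = 48
z //= 4  # -> z = 3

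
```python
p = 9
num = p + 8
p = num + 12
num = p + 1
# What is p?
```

Answer: 29

Derivation:
Trace (tracking p):
p = 9  # -> p = 9
num = p + 8  # -> num = 17
p = num + 12  # -> p = 29
num = p + 1  # -> num = 30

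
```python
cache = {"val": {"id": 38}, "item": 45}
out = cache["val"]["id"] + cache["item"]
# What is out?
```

Answer: 83

Derivation:
Trace (tracking out):
cache = {'val': {'id': 38}, 'item': 45}  # -> cache = {'val': {'id': 38}, 'item': 45}
out = cache['val']['id'] + cache['item']  # -> out = 83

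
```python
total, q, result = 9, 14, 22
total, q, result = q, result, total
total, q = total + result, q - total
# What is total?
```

Answer: 23

Derivation:
Trace (tracking total):
total, q, result = (9, 14, 22)  # -> total = 9, q = 14, result = 22
total, q, result = (q, result, total)  # -> total = 14, q = 22, result = 9
total, q = (total + result, q - total)  # -> total = 23, q = 8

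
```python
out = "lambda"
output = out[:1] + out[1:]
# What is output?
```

Trace (tracking output):
out = 'lambda'  # -> out = 'lambda'
output = out[:1] + out[1:]  # -> output = 'lambda'

Answer: 'lambda'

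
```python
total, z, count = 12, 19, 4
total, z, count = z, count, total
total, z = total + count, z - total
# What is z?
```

Trace (tracking z):
total, z, count = (12, 19, 4)  # -> total = 12, z = 19, count = 4
total, z, count = (z, count, total)  # -> total = 19, z = 4, count = 12
total, z = (total + count, z - total)  # -> total = 31, z = -15

Answer: -15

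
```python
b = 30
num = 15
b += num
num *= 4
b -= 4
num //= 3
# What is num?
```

Answer: 20

Derivation:
Trace (tracking num):
b = 30  # -> b = 30
num = 15  # -> num = 15
b += num  # -> b = 45
num *= 4  # -> num = 60
b -= 4  # -> b = 41
num //= 3  # -> num = 20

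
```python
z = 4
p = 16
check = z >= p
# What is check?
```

Trace (tracking check):
z = 4  # -> z = 4
p = 16  # -> p = 16
check = z >= p  # -> check = False

Answer: False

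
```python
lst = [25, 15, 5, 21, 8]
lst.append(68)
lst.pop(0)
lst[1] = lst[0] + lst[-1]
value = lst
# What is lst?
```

Answer: [15, 83, 21, 8, 68]

Derivation:
Trace (tracking lst):
lst = [25, 15, 5, 21, 8]  # -> lst = [25, 15, 5, 21, 8]
lst.append(68)  # -> lst = [25, 15, 5, 21, 8, 68]
lst.pop(0)  # -> lst = [15, 5, 21, 8, 68]
lst[1] = lst[0] + lst[-1]  # -> lst = [15, 83, 21, 8, 68]
value = lst  # -> value = [15, 83, 21, 8, 68]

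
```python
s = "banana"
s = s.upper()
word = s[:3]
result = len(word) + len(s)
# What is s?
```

Answer: 'BANANA'

Derivation:
Trace (tracking s):
s = 'banana'  # -> s = 'banana'
s = s.upper()  # -> s = 'BANANA'
word = s[:3]  # -> word = 'BAN'
result = len(word) + len(s)  # -> result = 9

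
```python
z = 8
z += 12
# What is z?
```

Trace (tracking z):
z = 8  # -> z = 8
z += 12  # -> z = 20

Answer: 20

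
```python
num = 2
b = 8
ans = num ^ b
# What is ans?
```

Answer: 10

Derivation:
Trace (tracking ans):
num = 2  # -> num = 2
b = 8  # -> b = 8
ans = num ^ b  # -> ans = 10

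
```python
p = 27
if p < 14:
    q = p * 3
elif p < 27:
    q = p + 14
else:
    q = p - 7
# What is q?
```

Trace (tracking q):
p = 27  # -> p = 27
if p < 14:  # condition is False
elif p < 27:  # condition is False
else:
    q = p - 7  # -> q = 20

Answer: 20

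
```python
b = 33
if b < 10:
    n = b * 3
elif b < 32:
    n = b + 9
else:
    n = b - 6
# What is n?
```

Trace (tracking n):
b = 33  # -> b = 33
if b < 10:  # condition is False
elif b < 32:  # condition is False
else:
    n = b - 6  # -> n = 27

Answer: 27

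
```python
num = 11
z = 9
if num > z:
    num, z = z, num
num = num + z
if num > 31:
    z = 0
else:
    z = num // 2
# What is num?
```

Trace (tracking num):
num = 11  # -> num = 11
z = 9  # -> z = 9
if num > z:  # condition is True
    num, z = (z, num)  # -> num = 9, z = 11
num = num + z  # -> num = 20
if num > 31:  # condition is False
else:
    z = num // 2  # -> z = 10

Answer: 20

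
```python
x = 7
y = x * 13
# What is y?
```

Answer: 91

Derivation:
Trace (tracking y):
x = 7  # -> x = 7
y = x * 13  # -> y = 91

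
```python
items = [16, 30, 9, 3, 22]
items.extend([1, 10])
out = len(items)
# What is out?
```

Answer: 7

Derivation:
Trace (tracking out):
items = [16, 30, 9, 3, 22]  # -> items = [16, 30, 9, 3, 22]
items.extend([1, 10])  # -> items = [16, 30, 9, 3, 22, 1, 10]
out = len(items)  # -> out = 7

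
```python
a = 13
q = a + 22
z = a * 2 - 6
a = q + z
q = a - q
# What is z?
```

Answer: 20

Derivation:
Trace (tracking z):
a = 13  # -> a = 13
q = a + 22  # -> q = 35
z = a * 2 - 6  # -> z = 20
a = q + z  # -> a = 55
q = a - q  # -> q = 20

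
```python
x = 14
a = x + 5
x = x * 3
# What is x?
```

Trace (tracking x):
x = 14  # -> x = 14
a = x + 5  # -> a = 19
x = x * 3  # -> x = 42

Answer: 42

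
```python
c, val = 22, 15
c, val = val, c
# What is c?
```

Trace (tracking c):
c, val = (22, 15)  # -> c = 22, val = 15
c, val = (val, c)  # -> c = 15, val = 22

Answer: 15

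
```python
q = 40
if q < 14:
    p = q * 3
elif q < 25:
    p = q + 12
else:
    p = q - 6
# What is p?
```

Trace (tracking p):
q = 40  # -> q = 40
if q < 14:  # condition is False
elif q < 25:  # condition is False
else:
    p = q - 6  # -> p = 34

Answer: 34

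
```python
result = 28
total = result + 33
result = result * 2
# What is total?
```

Answer: 61

Derivation:
Trace (tracking total):
result = 28  # -> result = 28
total = result + 33  # -> total = 61
result = result * 2  # -> result = 56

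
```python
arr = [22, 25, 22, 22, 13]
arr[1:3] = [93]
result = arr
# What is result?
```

Trace (tracking result):
arr = [22, 25, 22, 22, 13]  # -> arr = [22, 25, 22, 22, 13]
arr[1:3] = [93]  # -> arr = [22, 93, 22, 13]
result = arr  # -> result = [22, 93, 22, 13]

Answer: [22, 93, 22, 13]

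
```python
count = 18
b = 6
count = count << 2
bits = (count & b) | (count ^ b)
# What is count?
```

Answer: 72

Derivation:
Trace (tracking count):
count = 18  # -> count = 18
b = 6  # -> b = 6
count = count << 2  # -> count = 72
bits = count & b | count ^ b  # -> bits = 78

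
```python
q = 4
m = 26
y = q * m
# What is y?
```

Answer: 104

Derivation:
Trace (tracking y):
q = 4  # -> q = 4
m = 26  # -> m = 26
y = q * m  # -> y = 104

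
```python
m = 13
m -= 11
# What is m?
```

Answer: 2

Derivation:
Trace (tracking m):
m = 13  # -> m = 13
m -= 11  # -> m = 2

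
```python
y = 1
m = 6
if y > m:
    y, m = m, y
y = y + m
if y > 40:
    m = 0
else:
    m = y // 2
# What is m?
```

Trace (tracking m):
y = 1  # -> y = 1
m = 6  # -> m = 6
if y > m:  # condition is False
y = y + m  # -> y = 7
if y > 40:  # condition is False
else:
    m = y // 2  # -> m = 3

Answer: 3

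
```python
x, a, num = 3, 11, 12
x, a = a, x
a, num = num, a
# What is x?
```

Answer: 11

Derivation:
Trace (tracking x):
x, a, num = (3, 11, 12)  # -> x = 3, a = 11, num = 12
x, a = (a, x)  # -> x = 11, a = 3
a, num = (num, a)  # -> a = 12, num = 3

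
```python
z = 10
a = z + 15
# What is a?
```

Trace (tracking a):
z = 10  # -> z = 10
a = z + 15  # -> a = 25

Answer: 25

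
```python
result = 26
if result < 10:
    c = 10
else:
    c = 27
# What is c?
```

Trace (tracking c):
result = 26  # -> result = 26
if result < 10:  # condition is False
else:
    c = 27  # -> c = 27

Answer: 27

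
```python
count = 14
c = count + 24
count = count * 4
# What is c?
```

Answer: 38

Derivation:
Trace (tracking c):
count = 14  # -> count = 14
c = count + 24  # -> c = 38
count = count * 4  # -> count = 56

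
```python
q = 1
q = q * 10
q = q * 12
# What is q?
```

Trace (tracking q):
q = 1  # -> q = 1
q = q * 10  # -> q = 10
q = q * 12  # -> q = 120

Answer: 120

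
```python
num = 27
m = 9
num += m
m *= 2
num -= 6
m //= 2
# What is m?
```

Answer: 9

Derivation:
Trace (tracking m):
num = 27  # -> num = 27
m = 9  # -> m = 9
num += m  # -> num = 36
m *= 2  # -> m = 18
num -= 6  # -> num = 30
m //= 2  # -> m = 9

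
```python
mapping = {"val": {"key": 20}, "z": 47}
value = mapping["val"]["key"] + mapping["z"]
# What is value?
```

Answer: 67

Derivation:
Trace (tracking value):
mapping = {'val': {'key': 20}, 'z': 47}  # -> mapping = {'val': {'key': 20}, 'z': 47}
value = mapping['val']['key'] + mapping['z']  # -> value = 67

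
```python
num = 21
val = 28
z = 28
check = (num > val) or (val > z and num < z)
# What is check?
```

Trace (tracking check):
num = 21  # -> num = 21
val = 28  # -> val = 28
z = 28  # -> z = 28
check = num > val or (val > z and num < z)  # -> check = False

Answer: False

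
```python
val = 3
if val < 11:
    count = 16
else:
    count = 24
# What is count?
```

Trace (tracking count):
val = 3  # -> val = 3
if val < 11:  # condition is True
    count = 16  # -> count = 16

Answer: 16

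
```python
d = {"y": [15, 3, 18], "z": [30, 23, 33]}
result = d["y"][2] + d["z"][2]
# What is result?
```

Trace (tracking result):
d = {'y': [15, 3, 18], 'z': [30, 23, 33]}  # -> d = {'y': [15, 3, 18], 'z': [30, 23, 33]}
result = d['y'][2] + d['z'][2]  # -> result = 51

Answer: 51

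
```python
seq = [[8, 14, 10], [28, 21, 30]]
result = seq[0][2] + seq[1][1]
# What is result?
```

Answer: 31

Derivation:
Trace (tracking result):
seq = [[8, 14, 10], [28, 21, 30]]  # -> seq = [[8, 14, 10], [28, 21, 30]]
result = seq[0][2] + seq[1][1]  # -> result = 31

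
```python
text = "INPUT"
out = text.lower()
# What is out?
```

Trace (tracking out):
text = 'INPUT'  # -> text = 'INPUT'
out = text.lower()  # -> out = 'input'

Answer: 'input'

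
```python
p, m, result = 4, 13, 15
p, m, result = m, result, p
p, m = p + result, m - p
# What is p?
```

Answer: 17

Derivation:
Trace (tracking p):
p, m, result = (4, 13, 15)  # -> p = 4, m = 13, result = 15
p, m, result = (m, result, p)  # -> p = 13, m = 15, result = 4
p, m = (p + result, m - p)  # -> p = 17, m = 2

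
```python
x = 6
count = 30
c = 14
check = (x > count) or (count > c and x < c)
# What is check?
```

Trace (tracking check):
x = 6  # -> x = 6
count = 30  # -> count = 30
c = 14  # -> c = 14
check = x > count or (count > c and x < c)  # -> check = True

Answer: True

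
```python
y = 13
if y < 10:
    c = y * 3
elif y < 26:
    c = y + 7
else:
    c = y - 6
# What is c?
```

Answer: 20

Derivation:
Trace (tracking c):
y = 13  # -> y = 13
if y < 10:  # condition is False
elif y < 26:  # condition is True
    c = y + 7  # -> c = 20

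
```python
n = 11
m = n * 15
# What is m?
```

Trace (tracking m):
n = 11  # -> n = 11
m = n * 15  # -> m = 165

Answer: 165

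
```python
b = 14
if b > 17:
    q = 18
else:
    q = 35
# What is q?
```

Answer: 35

Derivation:
Trace (tracking q):
b = 14  # -> b = 14
if b > 17:  # condition is False
else:
    q = 35  # -> q = 35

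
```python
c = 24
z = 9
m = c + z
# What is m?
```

Answer: 33

Derivation:
Trace (tracking m):
c = 24  # -> c = 24
z = 9  # -> z = 9
m = c + z  # -> m = 33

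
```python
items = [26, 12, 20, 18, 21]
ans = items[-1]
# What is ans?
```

Answer: 21

Derivation:
Trace (tracking ans):
items = [26, 12, 20, 18, 21]  # -> items = [26, 12, 20, 18, 21]
ans = items[-1]  # -> ans = 21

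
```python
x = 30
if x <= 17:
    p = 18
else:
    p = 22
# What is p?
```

Answer: 22

Derivation:
Trace (tracking p):
x = 30  # -> x = 30
if x <= 17:  # condition is False
else:
    p = 22  # -> p = 22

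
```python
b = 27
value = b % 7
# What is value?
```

Answer: 6

Derivation:
Trace (tracking value):
b = 27  # -> b = 27
value = b % 7  # -> value = 6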